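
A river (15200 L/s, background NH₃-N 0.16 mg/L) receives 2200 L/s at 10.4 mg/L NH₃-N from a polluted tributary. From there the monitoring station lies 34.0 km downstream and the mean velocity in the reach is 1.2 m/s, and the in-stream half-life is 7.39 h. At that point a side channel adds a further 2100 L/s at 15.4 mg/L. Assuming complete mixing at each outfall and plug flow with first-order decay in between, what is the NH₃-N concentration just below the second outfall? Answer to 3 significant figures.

After mixing, C = (15200·0.1600 + 2200·10.40) / 17400 = 25310/17400 = 1.455 mg/L; combined flow 17400 L/s.
Travel time t = 34.0·1000 / 1.2 = 28330 s = 7.870 h.
Half-life 7.39 h → k = ln 2 / 7.39 = 0.09380 h⁻¹ = 2.251 d⁻¹.
First-order decay: C = 1.455·exp(−k·t) = 1.455·0.4780 = 0.6953 mg/L.
Second outfall: C = (17400·0.6953 + 2100·15.40)/19500 = 2.279 mg/L.

2.28 mg/L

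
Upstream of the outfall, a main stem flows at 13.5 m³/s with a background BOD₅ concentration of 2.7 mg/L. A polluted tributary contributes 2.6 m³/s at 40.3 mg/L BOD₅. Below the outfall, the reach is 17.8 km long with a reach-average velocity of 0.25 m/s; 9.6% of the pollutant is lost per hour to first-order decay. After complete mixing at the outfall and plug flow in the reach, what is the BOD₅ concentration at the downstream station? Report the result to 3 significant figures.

1.19 mg/L

Conservation of mass: C = (13.50·2.700 + 2.600·40.30) / 16.10 = 141.2/16.10 = 8.772 mg/L.
Travel time t = 17.8·1000 / 0.25 = 71200 s = 19.78 h.
9.6%/h lost → k = −ln(1 − 0.096) = 0.1009 h⁻¹.
Applying C = C₀e^(−kt): 8.772 × 0.1359 = 1.192 mg/L.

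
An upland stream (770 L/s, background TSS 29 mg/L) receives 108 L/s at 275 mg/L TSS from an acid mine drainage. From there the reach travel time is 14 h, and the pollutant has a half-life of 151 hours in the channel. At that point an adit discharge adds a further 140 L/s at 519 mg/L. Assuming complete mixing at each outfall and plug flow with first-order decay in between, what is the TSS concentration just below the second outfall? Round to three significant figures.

Flow-weighted average: C = (770.0·29.00 + 108.0·275.0) / 878.0 = 52030/878.0 = 59.26 mg/L; combined flow 878.0 L/s.
Half-life 151 h → k = ln 2 / 151 = 0.004590 h⁻¹ = 0.1102 d⁻¹.
Applying C = C₀e^(−kt): 59.26 × 0.9378 = 55.57 mg/L.
At the second outfall, C = (878.0·55.57 + 140.0·519.0) / (878.0 + 140.0) = 119.3 mg/L.

119 mg/L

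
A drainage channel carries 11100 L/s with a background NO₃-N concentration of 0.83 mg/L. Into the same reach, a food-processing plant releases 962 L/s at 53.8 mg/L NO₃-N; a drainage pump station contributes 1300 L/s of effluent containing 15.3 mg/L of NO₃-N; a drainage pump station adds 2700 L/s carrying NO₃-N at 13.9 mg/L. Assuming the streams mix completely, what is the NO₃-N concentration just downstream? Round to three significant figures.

After mixing, C = (11100·0.8300 + 962.0·53.80 + 1300·15.30 + 2700·13.90) / 16060 = 118400/16060 = 7.371 mg/L.

7.37 mg/L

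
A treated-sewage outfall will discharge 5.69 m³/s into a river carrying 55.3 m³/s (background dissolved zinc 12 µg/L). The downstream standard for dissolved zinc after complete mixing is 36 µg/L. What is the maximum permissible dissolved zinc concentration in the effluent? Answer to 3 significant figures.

At the limit, (Qr·Cr + Qe·Cₑ)/(Qr + Qe) = 36:
Cₑ = (60.99·36 − 55.30·12.00) / 5.690 = 269.3 µg/L.

269 µg/L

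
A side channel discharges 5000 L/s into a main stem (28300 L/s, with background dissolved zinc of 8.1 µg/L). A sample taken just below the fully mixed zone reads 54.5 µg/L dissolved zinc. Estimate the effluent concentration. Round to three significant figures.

Mass balance: 28300·8.100 + 5000·Cₑ = 33300·54.50
→ Cₑ = (33300·54.50 − 28300·8.100) / 5000 = 317.1 µg/L.

317 µg/L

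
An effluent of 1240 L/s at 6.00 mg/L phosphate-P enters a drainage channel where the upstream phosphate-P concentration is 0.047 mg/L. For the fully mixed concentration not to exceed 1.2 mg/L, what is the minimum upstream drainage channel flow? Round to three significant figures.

5160 L/s

Set C_mix = 1.2: (Q·0.04700 + 1240·6.000) / (Q + 1240) = 1.2
→ Q = 1240·(6.000 − 1.2)/(1.2 − 0.04700) = 5162 L/s.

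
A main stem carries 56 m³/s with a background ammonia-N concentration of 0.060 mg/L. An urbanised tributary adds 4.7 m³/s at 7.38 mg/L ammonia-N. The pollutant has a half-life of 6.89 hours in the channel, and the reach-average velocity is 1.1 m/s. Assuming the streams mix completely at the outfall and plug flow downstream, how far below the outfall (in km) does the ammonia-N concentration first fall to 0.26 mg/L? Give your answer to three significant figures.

Mixed concentration C = ΣQC/ΣQ = (56.00·0.06000 + 4.700·7.380) / 60.70 = 38.05/60.70 = 0.6268 mg/L.
Half-life 6.89 h → k = ln 2 / 6.89 = 0.1006 h⁻¹ = 2.414 d⁻¹.
Set 0.6268·exp(−k·t) = 0.26 → t = ln(0.6268/0.26)/k = 31490 s = 8.747 h.
Distance = v·t = 1.1·31490 = 34640 m = 34.64 km.

34.6 km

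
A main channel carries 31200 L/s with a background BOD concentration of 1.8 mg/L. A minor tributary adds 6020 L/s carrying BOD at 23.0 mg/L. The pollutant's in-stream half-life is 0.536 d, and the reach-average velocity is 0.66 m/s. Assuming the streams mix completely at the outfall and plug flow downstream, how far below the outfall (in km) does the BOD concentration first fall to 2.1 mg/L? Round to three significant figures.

40.2 km

Conservation of mass: C = (31200·1.800 + 6020·23.00) / 37220 = 194600/37220 = 5.229 mg/L.
Half-life 0.536 d → k = ln 2 / 0.536 = 1.293 d⁻¹.
Set 5.229·exp(−k·t) = 2.1 → t = ln(5.229/2.1)/k = 60950 s = 16.93 h.
Distance = v·t = 0.66·60950 = 40230 m = 40.23 km.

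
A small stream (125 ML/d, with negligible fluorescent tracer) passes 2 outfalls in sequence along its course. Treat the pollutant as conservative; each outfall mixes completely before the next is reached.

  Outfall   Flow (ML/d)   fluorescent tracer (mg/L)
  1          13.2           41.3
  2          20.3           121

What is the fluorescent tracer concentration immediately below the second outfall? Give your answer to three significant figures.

Outfall 1: combined Q = 138.2 ML/d; C = (125.0·0 + 13.20·41.30)/138.2 = 3.945 mg/L.
Outfall 2: combined Q = 158.5 ML/d; C = (138.2·3.945 + 20.30·121.0)/158.5 = 18.94 mg/L.

18.9 mg/L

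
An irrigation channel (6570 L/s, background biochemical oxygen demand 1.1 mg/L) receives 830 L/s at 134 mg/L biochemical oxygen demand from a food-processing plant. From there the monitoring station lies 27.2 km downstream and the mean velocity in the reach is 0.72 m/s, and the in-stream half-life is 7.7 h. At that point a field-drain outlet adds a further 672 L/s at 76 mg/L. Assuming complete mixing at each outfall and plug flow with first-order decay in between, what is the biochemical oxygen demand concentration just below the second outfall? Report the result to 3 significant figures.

12.0 mg/L

After mixing, C = (6570·1.100 + 830.0·134.0) / 7400 = 118400/7400 = 16.01 mg/L; combined flow 7400 L/s.
Travel time t = 27.2·1000 / 0.72 = 37780 s = 10.49 h.
Half-life 7.7 h → k = ln 2 / 7.7 = 0.09002 h⁻¹ = 2.160 d⁻¹.
Decay over the reach: 16.01·exp(−kt) = 16.01·0.3888 = 6.224 mg/L.
Second outfall: C = (7400·6.224 + 672.0·76.00)/8072 = 12.03 mg/L.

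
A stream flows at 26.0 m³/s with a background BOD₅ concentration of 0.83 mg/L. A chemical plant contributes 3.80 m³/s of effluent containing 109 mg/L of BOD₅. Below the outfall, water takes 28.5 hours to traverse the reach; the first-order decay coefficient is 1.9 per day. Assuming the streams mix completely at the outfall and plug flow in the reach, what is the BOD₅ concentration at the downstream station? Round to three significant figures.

1.53 mg/L

After mixing, C = (26.00·0.8300 + 3.800·109.0) / 29.80 = 435.8/29.80 = 14.62 mg/L.
Applying C = C₀e^(−kt): 14.62 × 0.1047 = 1.532 mg/L.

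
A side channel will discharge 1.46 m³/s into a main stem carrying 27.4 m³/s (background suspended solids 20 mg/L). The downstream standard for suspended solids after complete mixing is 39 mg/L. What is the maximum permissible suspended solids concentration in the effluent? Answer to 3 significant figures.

396 mg/L

At the limit, (Qr·Cr + Qe·Cₑ)/(Qr + Qe) = 39:
Cₑ = (28.86·39 − 27.40·20.00) / 1.460 = 395.6 mg/L.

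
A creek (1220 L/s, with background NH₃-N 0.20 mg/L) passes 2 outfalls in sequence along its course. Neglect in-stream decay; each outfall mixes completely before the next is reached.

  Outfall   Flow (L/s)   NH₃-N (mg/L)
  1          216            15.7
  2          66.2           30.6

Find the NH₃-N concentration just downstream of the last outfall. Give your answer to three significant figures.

3.77 mg/L

Outfall 1: combined Q = 1436 L/s; C = (1220·0.2000 + 216.0·15.70)/1436 = 2.531 mg/L.
Outfall 2: combined Q = 1502 L/s; C = (1436·2.531 + 66.20·30.60)/1502 = 3.768 mg/L.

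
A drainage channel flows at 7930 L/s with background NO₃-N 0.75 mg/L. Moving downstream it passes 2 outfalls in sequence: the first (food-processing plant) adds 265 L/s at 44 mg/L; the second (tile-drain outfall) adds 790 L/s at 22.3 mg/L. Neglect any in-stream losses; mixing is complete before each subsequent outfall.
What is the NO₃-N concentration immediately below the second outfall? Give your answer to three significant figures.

3.92 mg/L

Outfall 1: combined Q = 8195 L/s; C = (7930·0.7500 + 265.0·44.00)/8195 = 2.149 mg/L.
Outfall 2: combined Q = 8985 L/s; C = (8195·2.149 + 790.0·22.30)/8985 = 3.920 mg/L.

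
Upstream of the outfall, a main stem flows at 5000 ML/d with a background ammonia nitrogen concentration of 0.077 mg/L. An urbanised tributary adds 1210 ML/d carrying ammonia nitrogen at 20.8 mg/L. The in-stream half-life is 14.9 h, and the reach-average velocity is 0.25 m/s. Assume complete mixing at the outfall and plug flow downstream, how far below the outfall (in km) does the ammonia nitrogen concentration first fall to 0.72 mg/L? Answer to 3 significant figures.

After mixing, C = (5000·0.07700 + 1210·20.80) / 6210 = 25550/6210 = 4.115 mg/L.
Half-life 14.9 h → k = ln 2 / 14.9 = 0.04652 h⁻¹ = 1.116 d⁻¹.
Set 4.115·exp(−k·t) = 0.72 → t = ln(4.115/0.72)/k = 134900 s = 37.47 h.
Distance = v·t = 0.25·134900 = 33720 m = 33.72 km.

33.7 km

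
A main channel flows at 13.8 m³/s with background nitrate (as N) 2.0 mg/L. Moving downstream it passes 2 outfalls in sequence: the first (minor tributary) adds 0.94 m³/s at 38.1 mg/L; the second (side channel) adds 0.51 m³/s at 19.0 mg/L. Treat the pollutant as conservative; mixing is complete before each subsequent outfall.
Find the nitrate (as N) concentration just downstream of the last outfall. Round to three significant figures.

4.79 mg/L

Below outfall 1: Q → 14.74 m³/s, C = (13.80·2.000 + 0.9400·38.10)/14.74 = 4.302 mg/L.
Below outfall 2: Q → 15.25 m³/s, C = (14.74·4.302 + 0.5100·19.00)/15.25 = 4.794 mg/L.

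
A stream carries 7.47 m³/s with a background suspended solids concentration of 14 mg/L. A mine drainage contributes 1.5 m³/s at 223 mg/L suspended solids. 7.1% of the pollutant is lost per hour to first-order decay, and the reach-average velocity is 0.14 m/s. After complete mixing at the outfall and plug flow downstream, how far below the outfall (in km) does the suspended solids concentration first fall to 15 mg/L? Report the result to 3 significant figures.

8.09 km

Mixed concentration C = ΣQC/ΣQ = (7.470·14.00 + 1.500·223.0) / 8.970 = 439.1/8.970 = 48.95 mg/L.
7.1%/h lost → k = −ln(1 − 0.071) = 0.07365 h⁻¹.
Set 48.95·exp(−k·t) = 15 → t = ln(48.95/15)/k = 57820 s = 16.06 h.
Distance = v·t = 0.14·57820 = 8094 m = 8.094 km.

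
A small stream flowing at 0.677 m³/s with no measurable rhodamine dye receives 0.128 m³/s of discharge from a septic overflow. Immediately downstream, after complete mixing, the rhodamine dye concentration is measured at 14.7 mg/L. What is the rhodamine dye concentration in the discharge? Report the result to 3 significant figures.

92.4 mg/L

Mass balance: 0.6770·0 + 0.1280·Cₑ = 0.8050·14.70
→ Cₑ = (0.8050·14.70 − 0.6770·0) / 0.1280 = 92.45 mg/L.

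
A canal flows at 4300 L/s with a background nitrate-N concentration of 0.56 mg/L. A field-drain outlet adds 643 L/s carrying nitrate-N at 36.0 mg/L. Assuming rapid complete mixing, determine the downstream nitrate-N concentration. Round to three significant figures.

Mixed concentration C = ΣQC/ΣQ = (4300·0.5600 + 643.0·36.00) / 4943 = 25560/4943 = 5.170 mg/L.

5.17 mg/L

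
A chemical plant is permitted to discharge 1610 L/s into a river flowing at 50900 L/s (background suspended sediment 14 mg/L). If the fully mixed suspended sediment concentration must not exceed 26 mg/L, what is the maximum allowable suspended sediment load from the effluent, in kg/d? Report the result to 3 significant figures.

56400 kg/d

Mass balance at the limit: 50900·14.00 + 1610·Cₑ = 52510·26 → Cₑ = 405.4 mg/L.
1610 L/s = 1.610 m³/s. Load = 1.610 m³/s × 405.4 g/m³ × 86 400 s/d = 56390 kg/d.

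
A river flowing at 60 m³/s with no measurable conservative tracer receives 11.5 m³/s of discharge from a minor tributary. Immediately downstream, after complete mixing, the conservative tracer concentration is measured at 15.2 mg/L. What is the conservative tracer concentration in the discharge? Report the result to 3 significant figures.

Mass balance: 60.00·0 + 11.50·Cₑ = 71.50·15.20
→ Cₑ = (71.50·15.20 − 60.00·0) / 11.50 = 94.50 mg/L.

94.5 mg/L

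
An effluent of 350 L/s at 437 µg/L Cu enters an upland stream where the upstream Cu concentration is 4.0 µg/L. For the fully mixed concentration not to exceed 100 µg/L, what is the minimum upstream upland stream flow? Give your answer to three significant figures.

Set C_mix = 100: (Q·4.000 + 350.0·437.0) / (Q + 350.0) = 100
→ Q = 350.0·(437.0 − 100)/(100 − 4.000) = 1229 L/s.

1230 L/s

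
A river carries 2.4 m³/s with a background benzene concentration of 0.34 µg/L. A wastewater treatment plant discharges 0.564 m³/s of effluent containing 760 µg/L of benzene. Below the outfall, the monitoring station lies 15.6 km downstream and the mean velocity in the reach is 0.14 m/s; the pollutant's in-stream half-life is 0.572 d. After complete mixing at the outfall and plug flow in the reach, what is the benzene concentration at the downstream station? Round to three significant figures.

30.4 µg/L

Mixed concentration C = ΣQC/ΣQ = (2.400·0.3400 + 0.5640·760.0) / 2.964 = 429.5/2.964 = 144.9 µg/L.
Travel time t = 15.6·1000 / 0.14 = 111400 s = 30.95 h.
Half-life 0.572 d → k = ln 2 / 0.572 = 1.212 d⁻¹.
First-order decay: C = 144.9·exp(−k·t) = 144.9·0.2095 = 30.36 µg/L.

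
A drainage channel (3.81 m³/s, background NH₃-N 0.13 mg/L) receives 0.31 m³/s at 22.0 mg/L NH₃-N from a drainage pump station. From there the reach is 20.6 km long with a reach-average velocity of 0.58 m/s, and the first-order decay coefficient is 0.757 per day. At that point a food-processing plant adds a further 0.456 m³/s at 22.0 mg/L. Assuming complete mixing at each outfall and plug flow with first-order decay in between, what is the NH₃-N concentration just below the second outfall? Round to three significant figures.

Mass balance: C = (3.810·0.1300 + 0.3100·22.00) / 4.120 = 7.315/4.120 = 1.776 mg/L; combined flow 4.120 m³/s.
Travel time t = 20.6·1000 / 0.58 = 35520 s = 9.866 h.
After decay, C = 1.776 × e^(−kt) = 1.776 × 0.7326 = 1.301 mg/L.
At the second outfall, C = (4.120·1.301 + 0.4560·22.00) / (4.120 + 0.4560) = 3.363 mg/L.

3.36 mg/L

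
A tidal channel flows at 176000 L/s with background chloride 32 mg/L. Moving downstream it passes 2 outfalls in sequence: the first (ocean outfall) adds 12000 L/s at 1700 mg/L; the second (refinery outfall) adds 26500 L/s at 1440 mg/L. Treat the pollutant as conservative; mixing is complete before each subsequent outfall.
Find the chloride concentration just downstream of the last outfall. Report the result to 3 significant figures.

After outfall 1: Q = 176000 + 12000 = 188000 L/s; C = (176000·32.00 + 12000·1700)/188000 = 138.5 mg/L.
After outfall 2: Q = 188000 + 26500 = 214500 L/s; C = (188000·138.5 + 26500·1440)/214500 = 299.3 mg/L.

299 mg/L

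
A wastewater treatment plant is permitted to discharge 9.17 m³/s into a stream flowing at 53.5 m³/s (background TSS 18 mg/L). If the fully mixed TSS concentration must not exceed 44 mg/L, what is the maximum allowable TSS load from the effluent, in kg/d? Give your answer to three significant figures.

Mass balance at the limit: 53.50·18.00 + 9.170·Cₑ = 62.67·44 → Cₑ = 195.7 mg/L.
Load = 9.170 m³/s × 195.7 g/m³ × 86 400 s/d = 155000 kg/d.

155000 kg/d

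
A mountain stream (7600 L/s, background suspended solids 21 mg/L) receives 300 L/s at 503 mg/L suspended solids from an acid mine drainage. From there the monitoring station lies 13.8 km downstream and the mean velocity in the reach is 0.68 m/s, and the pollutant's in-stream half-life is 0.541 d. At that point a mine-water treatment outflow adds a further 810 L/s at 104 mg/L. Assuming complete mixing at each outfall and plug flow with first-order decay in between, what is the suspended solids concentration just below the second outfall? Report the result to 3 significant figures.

Conservation of mass: C = (7600·21.00 + 300.0·503.0) / 7900 = 310500/7900 = 39.30 mg/L; combined flow 7900 L/s.
Travel time t = 13.8·1000 / 0.68 = 20290 s = 5.637 h.
Half-life 0.541 d → k = ln 2 / 0.541 = 1.281 d⁻¹.
Decay over the reach: 39.30·exp(−kt) = 39.30·0.7401 = 29.09 mg/L.
Second outfall: C = (7900·29.09 + 810.0·104.0)/8710 = 36.06 mg/L.

36.1 mg/L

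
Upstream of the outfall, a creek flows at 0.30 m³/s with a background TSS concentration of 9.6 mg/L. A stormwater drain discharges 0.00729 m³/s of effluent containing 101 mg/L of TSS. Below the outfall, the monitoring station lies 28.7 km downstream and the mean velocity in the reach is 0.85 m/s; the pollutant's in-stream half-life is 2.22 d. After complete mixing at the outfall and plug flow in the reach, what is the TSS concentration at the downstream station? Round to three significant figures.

Mass balance: C = (0.3000·9.600 + 0.007290·101.0) / 0.3073 = 3.616/0.3073 = 11.77 mg/L.
Travel time t = 28.7·1000 / 0.85 = 33760 s = 9.379 h.
Half-life 2.22 d → k = ln 2 / 2.22 = 0.3122 d⁻¹.
First-order decay: C = 11.77·exp(−k·t) = 11.77·0.8851 = 10.42 mg/L.

10.4 mg/L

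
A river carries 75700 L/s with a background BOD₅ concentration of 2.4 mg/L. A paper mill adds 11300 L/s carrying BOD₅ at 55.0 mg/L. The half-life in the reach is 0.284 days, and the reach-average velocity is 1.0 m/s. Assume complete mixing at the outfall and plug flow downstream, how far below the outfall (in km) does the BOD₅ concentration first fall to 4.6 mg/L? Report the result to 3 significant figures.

After mixing, C = (75700·2.400 + 11300·55.00) / 87000 = 803200/87000 = 9.232 mg/L.
Half-life 0.284 d → k = ln 2 / 0.284 = 2.441 d⁻¹.
Set 9.232·exp(−k·t) = 4.6 → t = ln(9.232/4.6)/k = 24660 s = 6.850 h.
Distance = v·t = 1.0·24660 = 24660 m = 24.66 km.

24.7 km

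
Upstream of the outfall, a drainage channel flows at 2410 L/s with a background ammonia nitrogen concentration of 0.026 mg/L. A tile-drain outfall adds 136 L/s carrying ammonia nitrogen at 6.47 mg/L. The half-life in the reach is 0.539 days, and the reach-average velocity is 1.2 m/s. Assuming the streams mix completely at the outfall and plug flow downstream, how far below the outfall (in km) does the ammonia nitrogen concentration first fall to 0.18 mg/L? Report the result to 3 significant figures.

58.1 km

After mixing, C = (2410·0.02600 + 136.0·6.470) / 2546 = 942.6/2546 = 0.3702 mg/L.
Half-life 0.539 d → k = ln 2 / 0.539 = 1.286 d⁻¹.
Set 0.3702·exp(−k·t) = 0.18 → t = ln(0.3702/0.18)/k = 48450 s = 13.46 h.
Distance = v·t = 1.2·48450 = 58140 m = 58.14 km.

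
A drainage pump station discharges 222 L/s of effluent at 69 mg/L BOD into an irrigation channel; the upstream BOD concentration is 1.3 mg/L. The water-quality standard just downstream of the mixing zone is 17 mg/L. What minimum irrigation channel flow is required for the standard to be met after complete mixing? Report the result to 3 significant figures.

Set C_mix = 17: (Q·1.300 + 222.0·69.00) / (Q + 222.0) = 17
→ Q = 222.0·(69.00 − 17)/(17 − 1.300) = 735.3 L/s.

735 L/s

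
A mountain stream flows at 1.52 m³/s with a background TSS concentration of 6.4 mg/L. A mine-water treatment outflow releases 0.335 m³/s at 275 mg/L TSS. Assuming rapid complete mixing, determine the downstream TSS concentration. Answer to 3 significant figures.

Conservation of mass: C = (1.520·6.400 + 0.3350·275.0) / 1.855 = 101.9/1.855 = 54.91 mg/L.

54.9 mg/L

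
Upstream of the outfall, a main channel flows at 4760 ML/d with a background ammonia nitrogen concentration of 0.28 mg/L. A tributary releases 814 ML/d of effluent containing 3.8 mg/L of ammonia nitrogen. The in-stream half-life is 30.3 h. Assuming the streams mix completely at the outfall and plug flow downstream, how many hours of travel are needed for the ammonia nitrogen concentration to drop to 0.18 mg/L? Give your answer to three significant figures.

64.9 h

Flow-weighted average: C = (4760·0.2800 + 814.0·3.800) / 5574 = 4426/5574 = 0.7940 mg/L.
Half-life 30.3 h → k = ln 2 / 30.3 = 0.02288 h⁻¹ = 0.5490 d⁻¹.
0.7940·exp(−k·t) = 0.18 → t = ln(0.7940/0.18)/k = 233600 s = 64.88 h.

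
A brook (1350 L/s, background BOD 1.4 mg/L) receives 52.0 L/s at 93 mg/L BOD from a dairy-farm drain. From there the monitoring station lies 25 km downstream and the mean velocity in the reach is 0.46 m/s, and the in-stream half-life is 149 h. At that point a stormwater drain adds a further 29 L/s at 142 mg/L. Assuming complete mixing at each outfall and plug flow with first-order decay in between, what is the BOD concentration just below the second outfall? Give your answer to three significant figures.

7.26 mg/L

Conservation of mass: C = (1350·1.400 + 52.00·93.00) / 1402 = 6726/1402 = 4.797 mg/L; combined flow 1402 L/s.
Travel time t = 25·1000 / 0.46 = 54350 s = 15.10 h.
Half-life 149 h → k = ln 2 / 149 = 0.004652 h⁻¹ = 0.1116 d⁻¹.
Decay over the reach: 4.797·exp(−kt) = 4.797·0.9322 = 4.472 mg/L.
At the second outfall, C = (1402·4.472 + 29.00·142.0) / (1402 + 29.00) = 7.259 mg/L.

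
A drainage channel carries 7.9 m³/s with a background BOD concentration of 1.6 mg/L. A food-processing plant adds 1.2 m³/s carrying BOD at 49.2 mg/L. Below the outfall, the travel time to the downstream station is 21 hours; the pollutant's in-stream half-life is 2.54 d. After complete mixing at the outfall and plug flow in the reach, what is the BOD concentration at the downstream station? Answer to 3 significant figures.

6.20 mg/L

After mixing, C = (7.900·1.600 + 1.200·49.20) / 9.100 = 71.68/9.100 = 7.877 mg/L.
Half-life 2.54 d → k = ln 2 / 2.54 = 0.2729 d⁻¹.
First-order decay: C = 7.877·exp(−k·t) = 7.877·0.7876 = 6.204 mg/L.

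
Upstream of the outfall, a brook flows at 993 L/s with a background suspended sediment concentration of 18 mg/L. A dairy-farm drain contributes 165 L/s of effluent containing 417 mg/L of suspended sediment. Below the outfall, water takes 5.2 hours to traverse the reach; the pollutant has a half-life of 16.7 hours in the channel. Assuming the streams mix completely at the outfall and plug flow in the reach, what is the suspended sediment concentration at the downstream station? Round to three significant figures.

Mass balance: C = (993.0·18.00 + 165.0·417.0) / 1158 = 86680/1158 = 74.85 mg/L.
Half-life 16.7 h → k = ln 2 / 16.7 = 0.04151 h⁻¹ = 0.9961 d⁻¹.
First-order decay: C = 74.85·exp(−k·t) = 74.85·0.8059 = 60.32 mg/L.

60.3 mg/L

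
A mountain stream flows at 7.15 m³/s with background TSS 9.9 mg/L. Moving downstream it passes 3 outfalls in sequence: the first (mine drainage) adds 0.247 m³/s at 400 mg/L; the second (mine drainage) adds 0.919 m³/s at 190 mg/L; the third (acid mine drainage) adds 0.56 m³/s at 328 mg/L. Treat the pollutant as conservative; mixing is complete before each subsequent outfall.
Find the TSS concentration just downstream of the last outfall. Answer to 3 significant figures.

59.5 mg/L

After outfall 1: Q = 7.150 + 0.2470 = 7.397 m³/s; C = (7.150·9.900 + 0.2470·400.0)/7.397 = 22.93 mg/L.
After outfall 2: Q = 7.397 + 0.9190 = 8.316 m³/s; C = (7.397·22.93 + 0.9190·190.0)/8.316 = 41.39 mg/L.
After outfall 3: Q = 8.316 + 0.5600 = 8.876 m³/s; C = (8.316·41.39 + 0.5600·328.0)/8.876 = 59.47 mg/L.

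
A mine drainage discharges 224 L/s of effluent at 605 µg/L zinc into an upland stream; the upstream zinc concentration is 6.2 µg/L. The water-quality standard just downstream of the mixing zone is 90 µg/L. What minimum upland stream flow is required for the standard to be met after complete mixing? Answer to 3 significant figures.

1380 L/s

Set C_mix = 90: (Q·6.200 + 224.0·605.0) / (Q + 224.0) = 90
→ Q = 224.0·(605.0 − 90)/(90 − 6.200) = 1377 L/s.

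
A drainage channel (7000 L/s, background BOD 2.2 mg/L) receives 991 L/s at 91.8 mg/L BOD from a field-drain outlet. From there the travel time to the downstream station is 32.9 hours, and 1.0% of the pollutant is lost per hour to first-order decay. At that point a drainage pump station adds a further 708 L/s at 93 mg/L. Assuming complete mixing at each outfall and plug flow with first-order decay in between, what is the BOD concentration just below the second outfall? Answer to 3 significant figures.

Mass balance: C = (7000·2.200 + 991.0·91.80) / 7991 = 106400/7991 = 13.31 mg/L; combined flow 7991 L/s.
1.0%/h lost → k = −ln(1 − 0.01) = 0.01005 h⁻¹.
Applying C = C₀e^(−kt): 13.31 × 0.7185 = 9.564 mg/L.
Second outfall: C = (7991·9.564 + 708.0·93.00)/8699 = 16.35 mg/L.

16.4 mg/L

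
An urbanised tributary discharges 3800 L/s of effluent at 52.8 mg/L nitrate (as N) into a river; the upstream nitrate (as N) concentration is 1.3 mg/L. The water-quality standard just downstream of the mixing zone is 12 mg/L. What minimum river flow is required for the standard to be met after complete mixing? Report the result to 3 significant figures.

Set C_mix = 12: (Q·1.300 + 3800·52.80) / (Q + 3800) = 12
→ Q = 3800·(52.80 − 12)/(12 − 1.300) = 14490 L/s.

14500 L/s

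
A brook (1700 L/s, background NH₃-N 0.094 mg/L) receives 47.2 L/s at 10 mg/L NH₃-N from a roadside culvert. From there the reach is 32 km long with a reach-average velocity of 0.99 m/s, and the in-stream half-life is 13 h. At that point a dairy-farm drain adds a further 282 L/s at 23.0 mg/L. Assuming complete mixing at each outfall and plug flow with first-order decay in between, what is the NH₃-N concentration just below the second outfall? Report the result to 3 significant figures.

Conservation of mass: C = (1700·0.09400 + 47.20·10.00) / 1747 = 631.8/1747 = 0.3616 mg/L; combined flow 1747 L/s.
Travel time t = 32·1000 / 0.99 = 32320 s = 8.979 h.
Half-life 13 h → k = ln 2 / 13 = 0.05332 h⁻¹ = 1.280 d⁻¹.
Applying C = C₀e^(−kt): 0.3616 × 0.6196 = 0.2240 mg/L.
At the second outfall, C = (1747·0.2240 + 282.0·23.00) / (1747 + 282.0) = 3.389 mg/L.

3.39 mg/L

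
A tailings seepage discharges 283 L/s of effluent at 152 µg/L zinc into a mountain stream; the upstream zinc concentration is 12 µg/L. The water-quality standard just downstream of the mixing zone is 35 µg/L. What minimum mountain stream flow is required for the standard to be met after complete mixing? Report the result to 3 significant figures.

Set C_mix = 35: (Q·12.00 + 283.0·152.0) / (Q + 283.0) = 35
→ Q = 283.0·(152.0 − 35)/(35 − 12.00) = 1440 L/s.

1440 L/s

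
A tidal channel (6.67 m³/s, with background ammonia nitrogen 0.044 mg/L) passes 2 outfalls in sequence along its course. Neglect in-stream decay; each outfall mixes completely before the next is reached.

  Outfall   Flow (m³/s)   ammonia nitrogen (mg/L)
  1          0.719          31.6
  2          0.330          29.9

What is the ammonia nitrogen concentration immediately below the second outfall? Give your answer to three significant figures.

Outfall 1: combined Q = 7.389 m³/s; C = (6.670·0.04400 + 0.7190·31.60)/7.389 = 3.115 mg/L.
Outfall 2: combined Q = 7.719 m³/s; C = (7.389·3.115 + 0.3300·29.90)/7.719 = 4.260 mg/L.

4.26 mg/L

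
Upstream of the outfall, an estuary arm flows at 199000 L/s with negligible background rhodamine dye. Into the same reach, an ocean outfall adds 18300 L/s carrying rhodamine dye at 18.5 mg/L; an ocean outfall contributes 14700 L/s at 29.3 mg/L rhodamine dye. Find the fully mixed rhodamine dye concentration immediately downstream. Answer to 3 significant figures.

Conservation of mass: C = (199000·0 + 18300·18.50 + 14700·29.30) / 232000 = 769300/232000 = 3.316 mg/L.

3.32 mg/L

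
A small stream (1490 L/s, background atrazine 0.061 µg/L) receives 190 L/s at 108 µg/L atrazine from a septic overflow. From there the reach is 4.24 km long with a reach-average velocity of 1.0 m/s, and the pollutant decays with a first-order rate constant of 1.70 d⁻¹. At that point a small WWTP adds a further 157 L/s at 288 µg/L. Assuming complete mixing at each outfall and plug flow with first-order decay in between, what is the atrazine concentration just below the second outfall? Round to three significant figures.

Flow-weighted average: C = (1490·0.06100 + 190.0·108.0) / 1680 = 20610/1680 = 12.27 µg/L; combined flow 1680 L/s.
Travel time t = 4.24·1000 / 1.0 = 4240 s = 1.178 h.
First-order decay: C = 12.27·exp(−k·t) = 12.27·0.9200 = 11.29 µg/L.
At the second outfall, C = (1680·11.29 + 157.0·288.0) / (1680 + 157.0) = 34.94 µg/L.

34.9 µg/L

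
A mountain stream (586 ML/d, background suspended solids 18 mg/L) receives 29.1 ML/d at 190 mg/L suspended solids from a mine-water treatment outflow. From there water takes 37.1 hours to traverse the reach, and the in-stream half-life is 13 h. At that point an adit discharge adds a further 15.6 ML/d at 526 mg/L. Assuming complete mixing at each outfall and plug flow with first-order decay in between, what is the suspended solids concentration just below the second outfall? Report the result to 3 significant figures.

16.5 mg/L

Mass balance: C = (586.0·18.00 + 29.10·190.0) / 615.1 = 16080/615.1 = 26.14 mg/L; combined flow 615.1 ML/d.
Half-life 13 h → k = ln 2 / 13 = 0.05332 h⁻¹ = 1.280 d⁻¹.
First-order decay: C = 26.14·exp(−k·t) = 26.14·0.1383 = 3.615 mg/L.
At the second outfall, C = (615.1·3.615 + 15.60·526.0) / (615.1 + 15.60) = 16.54 mg/L.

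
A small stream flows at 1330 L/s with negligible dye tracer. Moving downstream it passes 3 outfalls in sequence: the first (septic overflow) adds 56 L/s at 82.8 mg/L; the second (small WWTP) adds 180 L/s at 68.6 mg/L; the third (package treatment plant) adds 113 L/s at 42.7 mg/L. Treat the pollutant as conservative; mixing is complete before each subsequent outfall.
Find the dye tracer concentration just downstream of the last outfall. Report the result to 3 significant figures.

13.0 mg/L

Below outfall 1: Q → 1386 L/s, C = (1330·0 + 56.00·82.80)/1386 = 3.345 mg/L.
Below outfall 2: Q → 1566 L/s, C = (1386·3.345 + 180.0·68.60)/1566 = 10.85 mg/L.
Below outfall 3: Q → 1679 L/s, C = (1566·10.85 + 113.0·42.70)/1679 = 12.99 mg/L.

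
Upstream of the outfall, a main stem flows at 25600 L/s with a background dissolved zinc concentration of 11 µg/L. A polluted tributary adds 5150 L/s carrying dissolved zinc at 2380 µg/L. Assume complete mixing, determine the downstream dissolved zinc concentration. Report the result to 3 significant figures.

408 µg/L

Conservation of mass: C = (25600·11.00 + 5150·2380) / 30750 = 12540000/30750 = 407.8 µg/L.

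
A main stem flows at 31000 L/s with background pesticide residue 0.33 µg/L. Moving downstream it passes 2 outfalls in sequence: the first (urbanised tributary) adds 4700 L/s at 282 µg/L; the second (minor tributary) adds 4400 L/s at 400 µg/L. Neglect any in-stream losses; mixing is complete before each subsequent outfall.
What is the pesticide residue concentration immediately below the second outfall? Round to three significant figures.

77.2 µg/L

After outfall 1: Q = 31000 + 4700 = 35700 L/s; C = (31000·0.3300 + 4700·282.0)/35700 = 37.41 µg/L.
After outfall 2: Q = 35700 + 4400 = 40100 L/s; C = (35700·37.41 + 4400·400.0)/40100 = 77.20 µg/L.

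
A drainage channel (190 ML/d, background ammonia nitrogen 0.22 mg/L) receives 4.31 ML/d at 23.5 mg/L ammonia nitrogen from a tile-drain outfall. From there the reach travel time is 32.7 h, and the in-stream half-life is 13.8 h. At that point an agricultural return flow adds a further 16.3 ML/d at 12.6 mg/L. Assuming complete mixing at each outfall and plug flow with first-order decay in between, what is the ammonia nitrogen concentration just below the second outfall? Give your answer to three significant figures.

After mixing, C = (190.0·0.2200 + 4.310·23.50) / 194.3 = 143.1/194.3 = 0.7364 mg/L; combined flow 194.3 ML/d.
Half-life 13.8 h → k = ln 2 / 13.8 = 0.05023 h⁻¹ = 1.205 d⁻¹.
First-order decay: C = 0.7364·exp(−k·t) = 0.7364·0.1935 = 0.1425 mg/L.
At the second outfall, C = (194.3·0.1425 + 16.30·12.60) / (194.3 + 16.30) = 1.107 mg/L.

1.11 mg/L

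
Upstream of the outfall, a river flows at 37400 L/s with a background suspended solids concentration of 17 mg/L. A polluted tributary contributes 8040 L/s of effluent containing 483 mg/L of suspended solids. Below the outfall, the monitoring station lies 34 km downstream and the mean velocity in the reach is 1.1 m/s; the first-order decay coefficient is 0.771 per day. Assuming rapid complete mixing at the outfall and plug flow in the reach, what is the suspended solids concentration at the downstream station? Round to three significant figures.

Flow-weighted average: C = (37400·17.00 + 8040·483.0) / 45440 = 4519000/45440 = 99.45 mg/L.
Travel time t = 34·1000 / 1.1 = 30910 s = 8.586 h.
Decay over the reach: 99.45·exp(−kt) = 99.45·0.7589 = 75.48 mg/L.

75.5 mg/L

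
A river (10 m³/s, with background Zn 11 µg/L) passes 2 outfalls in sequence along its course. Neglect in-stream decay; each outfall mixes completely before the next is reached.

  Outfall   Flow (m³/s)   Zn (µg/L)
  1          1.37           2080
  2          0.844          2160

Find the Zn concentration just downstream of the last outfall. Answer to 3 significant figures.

392 µg/L

Below outfall 1: Q → 11.37 m³/s, C = (10.00·11.00 + 1.370·2080)/11.37 = 260.3 µg/L.
Below outfall 2: Q → 12.21 m³/s, C = (11.37·260.3 + 0.8440·2160)/12.21 = 391.6 µg/L.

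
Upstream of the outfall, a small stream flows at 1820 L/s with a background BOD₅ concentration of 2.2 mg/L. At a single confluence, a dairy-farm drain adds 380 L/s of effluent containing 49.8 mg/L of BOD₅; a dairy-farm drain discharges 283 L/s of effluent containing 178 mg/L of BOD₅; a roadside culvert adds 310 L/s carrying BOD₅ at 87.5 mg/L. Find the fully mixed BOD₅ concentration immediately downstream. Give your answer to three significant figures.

36.0 mg/L

After mixing, C = (1820·2.200 + 380.0·49.80 + 283.0·178.0 + 310.0·87.50) / 2793 = 100400/2793 = 35.96 mg/L.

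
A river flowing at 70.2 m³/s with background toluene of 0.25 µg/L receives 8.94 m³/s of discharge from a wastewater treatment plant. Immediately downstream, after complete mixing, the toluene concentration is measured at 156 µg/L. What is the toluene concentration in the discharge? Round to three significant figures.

Mass balance: 70.20·0.2500 + 8.940·Cₑ = 79.14·156.0
→ Cₑ = (79.14·156.0 − 70.20·0.2500) / 8.940 = 1379 µg/L.

1380 µg/L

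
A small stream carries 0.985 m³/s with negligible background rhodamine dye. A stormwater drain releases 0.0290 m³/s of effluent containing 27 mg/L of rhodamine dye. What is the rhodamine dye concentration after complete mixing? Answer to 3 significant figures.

Flow-weighted average: C = (0.9850·0 + 0.02900·27.00) / 1.014 = 0.7830/1.014 = 0.7722 mg/L.

0.772 mg/L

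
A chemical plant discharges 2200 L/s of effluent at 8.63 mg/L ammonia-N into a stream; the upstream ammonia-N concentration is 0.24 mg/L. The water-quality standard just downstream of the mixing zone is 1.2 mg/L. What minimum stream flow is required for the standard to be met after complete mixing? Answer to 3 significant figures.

Set C_mix = 1.2: (Q·0.2400 + 2200·8.630) / (Q + 2200) = 1.2
→ Q = 2200·(8.630 − 1.2)/(1.2 − 0.2400) = 17030 L/s.

17000 L/s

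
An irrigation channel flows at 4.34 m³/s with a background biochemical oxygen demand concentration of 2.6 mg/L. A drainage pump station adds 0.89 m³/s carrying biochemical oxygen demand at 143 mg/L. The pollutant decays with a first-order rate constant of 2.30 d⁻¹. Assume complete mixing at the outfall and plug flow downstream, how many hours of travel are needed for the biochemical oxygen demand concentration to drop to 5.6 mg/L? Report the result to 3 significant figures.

Mass balance: C = (4.340·2.600 + 0.8900·143.0) / 5.230 = 138.6/5.230 = 26.49 mg/L.
26.49·exp(−k·t) = 5.6 → t = ln(26.49/5.6)/k = 58380 s = 16.22 h.

16.2 h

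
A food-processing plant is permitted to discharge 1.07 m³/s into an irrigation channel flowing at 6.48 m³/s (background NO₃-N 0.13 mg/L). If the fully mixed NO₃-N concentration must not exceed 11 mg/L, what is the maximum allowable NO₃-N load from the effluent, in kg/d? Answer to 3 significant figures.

Mass balance at the limit: 6.480·0.1300 + 1.070·Cₑ = 7.550·11 → Cₑ = 76.83 mg/L.
Load = 1.070 m³/s × 76.83 g/m³ × 86 400 s/d = 7103 kg/d.

7100 kg/d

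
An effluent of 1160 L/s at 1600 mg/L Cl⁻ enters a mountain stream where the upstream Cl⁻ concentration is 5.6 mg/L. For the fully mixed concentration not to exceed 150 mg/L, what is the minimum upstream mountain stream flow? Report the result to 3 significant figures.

Set C_mix = 150: (Q·5.600 + 1160·1600) / (Q + 1160) = 150
→ Q = 1160·(1600 − 150)/(150 − 5.600) = 11650 L/s.

11600 L/s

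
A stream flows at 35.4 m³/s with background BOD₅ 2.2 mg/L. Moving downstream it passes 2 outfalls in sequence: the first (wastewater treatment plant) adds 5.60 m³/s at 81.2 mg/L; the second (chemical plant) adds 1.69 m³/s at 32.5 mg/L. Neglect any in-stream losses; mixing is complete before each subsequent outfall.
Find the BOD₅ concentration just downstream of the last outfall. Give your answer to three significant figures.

Below outfall 1: Q → 41.00 m³/s, C = (35.40·2.200 + 5.600·81.20)/41.00 = 12.99 mg/L.
Below outfall 2: Q → 42.69 m³/s, C = (41.00·12.99 + 1.690·32.50)/42.69 = 13.76 mg/L.

13.8 mg/L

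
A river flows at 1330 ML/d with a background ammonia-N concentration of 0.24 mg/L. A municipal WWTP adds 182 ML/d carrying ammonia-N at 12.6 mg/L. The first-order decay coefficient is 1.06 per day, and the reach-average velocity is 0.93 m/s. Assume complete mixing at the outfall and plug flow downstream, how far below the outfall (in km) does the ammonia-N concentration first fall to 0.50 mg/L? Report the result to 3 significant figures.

94.0 km

Conservation of mass: C = (1330·0.2400 + 182.0·12.60) / 1512 = 2612/1512 = 1.728 mg/L.
Set 1.728·exp(−k·t) = 0.50 → t = ln(1.728/0.50)/k = 101100 s = 28.08 h.
Distance = v·t = 0.93·101100 = 94000 m = 94.00 km.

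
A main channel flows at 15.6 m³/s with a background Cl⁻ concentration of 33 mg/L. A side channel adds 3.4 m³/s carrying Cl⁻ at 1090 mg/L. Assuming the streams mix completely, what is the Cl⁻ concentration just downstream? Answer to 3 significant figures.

222 mg/L

Flow-weighted average: C = (15.60·33.00 + 3.400·1090) / 19.00 = 4221/19.00 = 222.1 mg/L.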